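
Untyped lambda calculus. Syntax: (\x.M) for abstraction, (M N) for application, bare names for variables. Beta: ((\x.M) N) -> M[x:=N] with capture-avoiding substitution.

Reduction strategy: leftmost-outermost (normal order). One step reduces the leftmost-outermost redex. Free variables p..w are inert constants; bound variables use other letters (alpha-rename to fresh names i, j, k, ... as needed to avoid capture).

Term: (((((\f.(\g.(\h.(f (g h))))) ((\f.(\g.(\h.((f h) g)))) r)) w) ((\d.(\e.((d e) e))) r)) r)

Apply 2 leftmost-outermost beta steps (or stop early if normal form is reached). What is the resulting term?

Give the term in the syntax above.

Step 0: (((((\f.(\g.(\h.(f (g h))))) ((\f.(\g.(\h.((f h) g)))) r)) w) ((\d.(\e.((d e) e))) r)) r)
Step 1: ((((\g.(\h.(((\f.(\g.(\h.((f h) g)))) r) (g h)))) w) ((\d.(\e.((d e) e))) r)) r)
Step 2: (((\h.(((\f.(\g.(\h.((f h) g)))) r) (w h))) ((\d.(\e.((d e) e))) r)) r)

Answer: (((\h.(((\f.(\g.(\h.((f h) g)))) r) (w h))) ((\d.(\e.((d e) e))) r)) r)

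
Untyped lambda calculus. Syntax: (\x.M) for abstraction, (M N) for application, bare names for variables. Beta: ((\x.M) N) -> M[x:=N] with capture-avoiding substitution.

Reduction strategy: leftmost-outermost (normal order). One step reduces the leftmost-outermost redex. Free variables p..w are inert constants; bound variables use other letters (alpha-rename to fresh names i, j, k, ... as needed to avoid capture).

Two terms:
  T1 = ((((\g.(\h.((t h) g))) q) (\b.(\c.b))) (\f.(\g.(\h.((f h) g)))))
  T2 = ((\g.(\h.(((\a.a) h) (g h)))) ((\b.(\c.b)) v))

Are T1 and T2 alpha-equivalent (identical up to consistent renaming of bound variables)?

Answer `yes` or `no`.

Term 1: ((((\g.(\h.((t h) g))) q) (\b.(\c.b))) (\f.(\g.(\h.((f h) g)))))
Term 2: ((\g.(\h.(((\a.a) h) (g h)))) ((\b.(\c.b)) v))
Alpha-equivalence: compare structure up to binder renaming.
Result: False

Answer: no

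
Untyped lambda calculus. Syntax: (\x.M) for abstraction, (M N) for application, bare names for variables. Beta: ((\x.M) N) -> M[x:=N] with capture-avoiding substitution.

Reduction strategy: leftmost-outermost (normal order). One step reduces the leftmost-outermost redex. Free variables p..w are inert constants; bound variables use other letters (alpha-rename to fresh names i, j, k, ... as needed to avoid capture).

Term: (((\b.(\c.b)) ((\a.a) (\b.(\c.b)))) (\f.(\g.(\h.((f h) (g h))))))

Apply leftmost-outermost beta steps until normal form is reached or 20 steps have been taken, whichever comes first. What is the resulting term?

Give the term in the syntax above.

Answer: (\b.(\c.b))

Derivation:
Step 0: (((\b.(\c.b)) ((\a.a) (\b.(\c.b)))) (\f.(\g.(\h.((f h) (g h))))))
Step 1: ((\c.((\a.a) (\b.(\c.b)))) (\f.(\g.(\h.((f h) (g h))))))
Step 2: ((\a.a) (\b.(\c.b)))
Step 3: (\b.(\c.b))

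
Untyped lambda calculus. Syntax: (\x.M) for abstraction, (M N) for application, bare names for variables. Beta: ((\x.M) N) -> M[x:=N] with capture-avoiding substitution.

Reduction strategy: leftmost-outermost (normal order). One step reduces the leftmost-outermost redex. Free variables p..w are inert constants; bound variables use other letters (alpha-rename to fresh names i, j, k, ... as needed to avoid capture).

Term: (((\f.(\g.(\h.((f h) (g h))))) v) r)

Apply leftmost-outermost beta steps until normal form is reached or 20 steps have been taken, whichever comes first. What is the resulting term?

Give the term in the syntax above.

Answer: (\h.((v h) (r h)))

Derivation:
Step 0: (((\f.(\g.(\h.((f h) (g h))))) v) r)
Step 1: ((\g.(\h.((v h) (g h)))) r)
Step 2: (\h.((v h) (r h)))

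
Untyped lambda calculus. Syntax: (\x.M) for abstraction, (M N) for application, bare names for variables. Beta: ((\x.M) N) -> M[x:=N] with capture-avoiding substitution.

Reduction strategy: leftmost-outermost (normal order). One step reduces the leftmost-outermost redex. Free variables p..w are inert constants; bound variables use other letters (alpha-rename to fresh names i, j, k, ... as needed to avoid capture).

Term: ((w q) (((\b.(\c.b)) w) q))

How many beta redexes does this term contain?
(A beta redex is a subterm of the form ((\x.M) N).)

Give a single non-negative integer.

Term: ((w q) (((\b.(\c.b)) w) q))
  Redex: ((\b.(\c.b)) w)
Total redexes: 1

Answer: 1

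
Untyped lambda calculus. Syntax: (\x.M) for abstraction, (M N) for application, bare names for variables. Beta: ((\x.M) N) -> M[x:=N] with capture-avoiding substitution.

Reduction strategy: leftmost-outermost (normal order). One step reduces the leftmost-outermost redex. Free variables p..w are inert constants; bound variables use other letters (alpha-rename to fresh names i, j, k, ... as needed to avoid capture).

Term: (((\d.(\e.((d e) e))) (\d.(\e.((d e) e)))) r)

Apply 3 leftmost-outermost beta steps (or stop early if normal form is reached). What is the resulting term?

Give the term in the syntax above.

Answer: ((\e.((r e) e)) r)

Derivation:
Step 0: (((\d.(\e.((d e) e))) (\d.(\e.((d e) e)))) r)
Step 1: ((\e.(((\d.(\e.((d e) e))) e) e)) r)
Step 2: (((\d.(\e.((d e) e))) r) r)
Step 3: ((\e.((r e) e)) r)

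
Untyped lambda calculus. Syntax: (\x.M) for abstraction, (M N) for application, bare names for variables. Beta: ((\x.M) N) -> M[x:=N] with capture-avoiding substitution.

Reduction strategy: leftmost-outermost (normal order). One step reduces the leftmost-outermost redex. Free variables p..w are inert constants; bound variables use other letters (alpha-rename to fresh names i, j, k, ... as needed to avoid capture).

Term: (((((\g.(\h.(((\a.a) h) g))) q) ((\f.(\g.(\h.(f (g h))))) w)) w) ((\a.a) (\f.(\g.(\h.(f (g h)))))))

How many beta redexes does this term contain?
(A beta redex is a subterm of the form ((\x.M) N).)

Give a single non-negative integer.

Answer: 4

Derivation:
Term: (((((\g.(\h.(((\a.a) h) g))) q) ((\f.(\g.(\h.(f (g h))))) w)) w) ((\a.a) (\f.(\g.(\h.(f (g h)))))))
  Redex: ((\g.(\h.(((\a.a) h) g))) q)
  Redex: ((\a.a) h)
  Redex: ((\f.(\g.(\h.(f (g h))))) w)
  Redex: ((\a.a) (\f.(\g.(\h.(f (g h))))))
Total redexes: 4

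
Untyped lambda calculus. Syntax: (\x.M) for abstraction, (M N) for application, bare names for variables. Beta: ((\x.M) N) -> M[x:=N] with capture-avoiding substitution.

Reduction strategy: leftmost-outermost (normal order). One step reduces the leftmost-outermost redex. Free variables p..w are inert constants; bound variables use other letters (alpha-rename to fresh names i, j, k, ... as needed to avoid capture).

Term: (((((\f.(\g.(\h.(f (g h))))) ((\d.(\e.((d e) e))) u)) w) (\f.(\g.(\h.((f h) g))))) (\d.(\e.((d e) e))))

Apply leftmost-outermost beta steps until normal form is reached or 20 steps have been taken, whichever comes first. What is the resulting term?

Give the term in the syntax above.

Answer: (((u (w (\f.(\g.(\h.((f h) g)))))) (w (\f.(\g.(\h.((f h) g)))))) (\d.(\e.((d e) e))))

Derivation:
Step 0: (((((\f.(\g.(\h.(f (g h))))) ((\d.(\e.((d e) e))) u)) w) (\f.(\g.(\h.((f h) g))))) (\d.(\e.((d e) e))))
Step 1: ((((\g.(\h.(((\d.(\e.((d e) e))) u) (g h)))) w) (\f.(\g.(\h.((f h) g))))) (\d.(\e.((d e) e))))
Step 2: (((\h.(((\d.(\e.((d e) e))) u) (w h))) (\f.(\g.(\h.((f h) g))))) (\d.(\e.((d e) e))))
Step 3: ((((\d.(\e.((d e) e))) u) (w (\f.(\g.(\h.((f h) g)))))) (\d.(\e.((d e) e))))
Step 4: (((\e.((u e) e)) (w (\f.(\g.(\h.((f h) g)))))) (\d.(\e.((d e) e))))
Step 5: (((u (w (\f.(\g.(\h.((f h) g)))))) (w (\f.(\g.(\h.((f h) g)))))) (\d.(\e.((d e) e))))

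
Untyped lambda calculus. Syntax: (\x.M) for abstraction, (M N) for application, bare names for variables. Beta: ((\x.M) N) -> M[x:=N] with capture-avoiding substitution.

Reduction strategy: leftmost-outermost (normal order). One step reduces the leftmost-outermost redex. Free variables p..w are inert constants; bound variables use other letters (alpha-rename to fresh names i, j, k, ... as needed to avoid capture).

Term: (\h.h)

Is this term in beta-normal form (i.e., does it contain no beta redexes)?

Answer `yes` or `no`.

Term: (\h.h)
No beta redexes found.

Answer: yes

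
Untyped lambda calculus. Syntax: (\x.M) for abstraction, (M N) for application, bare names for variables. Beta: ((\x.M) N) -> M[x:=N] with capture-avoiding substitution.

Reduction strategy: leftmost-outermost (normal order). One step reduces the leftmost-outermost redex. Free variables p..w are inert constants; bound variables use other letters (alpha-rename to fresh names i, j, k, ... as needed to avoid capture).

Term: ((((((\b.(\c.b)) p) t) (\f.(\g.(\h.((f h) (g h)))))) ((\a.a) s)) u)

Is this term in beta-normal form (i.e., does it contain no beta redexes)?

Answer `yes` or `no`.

Answer: no

Derivation:
Term: ((((((\b.(\c.b)) p) t) (\f.(\g.(\h.((f h) (g h)))))) ((\a.a) s)) u)
Found 2 beta redex(es).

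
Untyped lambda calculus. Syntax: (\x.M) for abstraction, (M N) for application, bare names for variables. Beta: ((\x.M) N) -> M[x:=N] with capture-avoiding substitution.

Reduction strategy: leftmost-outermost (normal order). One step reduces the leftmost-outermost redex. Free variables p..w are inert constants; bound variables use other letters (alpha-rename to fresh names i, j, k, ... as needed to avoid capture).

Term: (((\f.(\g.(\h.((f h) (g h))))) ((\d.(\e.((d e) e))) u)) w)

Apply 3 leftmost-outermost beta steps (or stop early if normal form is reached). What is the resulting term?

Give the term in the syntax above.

Answer: (\h.(((\e.((u e) e)) h) (w h)))

Derivation:
Step 0: (((\f.(\g.(\h.((f h) (g h))))) ((\d.(\e.((d e) e))) u)) w)
Step 1: ((\g.(\h.((((\d.(\e.((d e) e))) u) h) (g h)))) w)
Step 2: (\h.((((\d.(\e.((d e) e))) u) h) (w h)))
Step 3: (\h.(((\e.((u e) e)) h) (w h)))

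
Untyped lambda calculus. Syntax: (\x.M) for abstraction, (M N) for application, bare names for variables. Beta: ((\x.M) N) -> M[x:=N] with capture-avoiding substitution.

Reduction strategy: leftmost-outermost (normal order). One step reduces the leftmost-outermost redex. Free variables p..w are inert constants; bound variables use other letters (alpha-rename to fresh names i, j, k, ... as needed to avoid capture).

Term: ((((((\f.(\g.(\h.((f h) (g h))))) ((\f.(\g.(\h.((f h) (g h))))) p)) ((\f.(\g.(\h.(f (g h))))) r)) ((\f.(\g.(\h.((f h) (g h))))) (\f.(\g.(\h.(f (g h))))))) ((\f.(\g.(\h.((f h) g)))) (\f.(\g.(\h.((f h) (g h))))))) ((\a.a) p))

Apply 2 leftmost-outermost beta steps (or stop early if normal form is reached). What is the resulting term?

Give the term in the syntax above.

Step 0: ((((((\f.(\g.(\h.((f h) (g h))))) ((\f.(\g.(\h.((f h) (g h))))) p)) ((\f.(\g.(\h.(f (g h))))) r)) ((\f.(\g.(\h.((f h) (g h))))) (\f.(\g.(\h.(f (g h))))))) ((\f.(\g.(\h.((f h) g)))) (\f.(\g.(\h.((f h) (g h))))))) ((\a.a) p))
Step 1: (((((\g.(\h.((((\f.(\g.(\h.((f h) (g h))))) p) h) (g h)))) ((\f.(\g.(\h.(f (g h))))) r)) ((\f.(\g.(\h.((f h) (g h))))) (\f.(\g.(\h.(f (g h))))))) ((\f.(\g.(\h.((f h) g)))) (\f.(\g.(\h.((f h) (g h))))))) ((\a.a) p))
Step 2: ((((\h.((((\f.(\g.(\h.((f h) (g h))))) p) h) (((\f.(\g.(\h.(f (g h))))) r) h))) ((\f.(\g.(\h.((f h) (g h))))) (\f.(\g.(\h.(f (g h))))))) ((\f.(\g.(\h.((f h) g)))) (\f.(\g.(\h.((f h) (g h))))))) ((\a.a) p))

Answer: ((((\h.((((\f.(\g.(\h.((f h) (g h))))) p) h) (((\f.(\g.(\h.(f (g h))))) r) h))) ((\f.(\g.(\h.((f h) (g h))))) (\f.(\g.(\h.(f (g h))))))) ((\f.(\g.(\h.((f h) g)))) (\f.(\g.(\h.((f h) (g h))))))) ((\a.a) p))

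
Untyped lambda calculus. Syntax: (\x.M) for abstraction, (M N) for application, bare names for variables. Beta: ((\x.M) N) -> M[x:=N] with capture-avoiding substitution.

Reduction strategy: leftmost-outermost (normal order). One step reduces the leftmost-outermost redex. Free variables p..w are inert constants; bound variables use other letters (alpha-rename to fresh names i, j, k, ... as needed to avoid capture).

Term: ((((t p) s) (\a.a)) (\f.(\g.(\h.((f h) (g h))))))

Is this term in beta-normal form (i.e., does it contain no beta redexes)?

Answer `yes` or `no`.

Term: ((((t p) s) (\a.a)) (\f.(\g.(\h.((f h) (g h))))))
No beta redexes found.

Answer: yes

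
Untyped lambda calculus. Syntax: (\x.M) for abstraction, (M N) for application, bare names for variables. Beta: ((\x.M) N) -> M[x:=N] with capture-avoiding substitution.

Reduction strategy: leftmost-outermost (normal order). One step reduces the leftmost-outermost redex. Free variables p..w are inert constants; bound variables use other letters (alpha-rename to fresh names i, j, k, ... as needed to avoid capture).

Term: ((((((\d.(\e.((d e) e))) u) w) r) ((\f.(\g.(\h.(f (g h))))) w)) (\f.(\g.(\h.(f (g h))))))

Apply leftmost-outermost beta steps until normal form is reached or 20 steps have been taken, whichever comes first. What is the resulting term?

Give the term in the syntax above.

Answer: (((((u w) w) r) (\g.(\h.(w (g h))))) (\f.(\g.(\h.(f (g h))))))

Derivation:
Step 0: ((((((\d.(\e.((d e) e))) u) w) r) ((\f.(\g.(\h.(f (g h))))) w)) (\f.(\g.(\h.(f (g h))))))
Step 1: (((((\e.((u e) e)) w) r) ((\f.(\g.(\h.(f (g h))))) w)) (\f.(\g.(\h.(f (g h))))))
Step 2: (((((u w) w) r) ((\f.(\g.(\h.(f (g h))))) w)) (\f.(\g.(\h.(f (g h))))))
Step 3: (((((u w) w) r) (\g.(\h.(w (g h))))) (\f.(\g.(\h.(f (g h))))))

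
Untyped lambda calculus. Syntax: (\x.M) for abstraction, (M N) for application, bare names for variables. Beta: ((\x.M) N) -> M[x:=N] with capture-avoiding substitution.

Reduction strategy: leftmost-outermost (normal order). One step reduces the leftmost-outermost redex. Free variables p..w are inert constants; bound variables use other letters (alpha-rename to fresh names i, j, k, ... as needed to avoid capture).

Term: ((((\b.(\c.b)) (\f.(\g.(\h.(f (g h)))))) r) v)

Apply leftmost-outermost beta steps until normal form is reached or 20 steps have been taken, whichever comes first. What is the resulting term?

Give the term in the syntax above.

Answer: (\g.(\h.(v (g h))))

Derivation:
Step 0: ((((\b.(\c.b)) (\f.(\g.(\h.(f (g h)))))) r) v)
Step 1: (((\c.(\f.(\g.(\h.(f (g h)))))) r) v)
Step 2: ((\f.(\g.(\h.(f (g h))))) v)
Step 3: (\g.(\h.(v (g h))))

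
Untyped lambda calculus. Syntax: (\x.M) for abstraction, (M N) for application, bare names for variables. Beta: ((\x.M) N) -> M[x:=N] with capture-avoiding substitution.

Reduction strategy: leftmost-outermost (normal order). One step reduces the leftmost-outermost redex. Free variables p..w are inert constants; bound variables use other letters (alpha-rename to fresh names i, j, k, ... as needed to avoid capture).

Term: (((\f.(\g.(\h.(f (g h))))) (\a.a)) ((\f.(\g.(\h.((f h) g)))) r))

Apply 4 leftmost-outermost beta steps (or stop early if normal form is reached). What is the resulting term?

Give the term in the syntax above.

Step 0: (((\f.(\g.(\h.(f (g h))))) (\a.a)) ((\f.(\g.(\h.((f h) g)))) r))
Step 1: ((\g.(\h.((\a.a) (g h)))) ((\f.(\g.(\h.((f h) g)))) r))
Step 2: (\h.((\a.a) (((\f.(\g.(\h.((f h) g)))) r) h)))
Step 3: (\h.(((\f.(\g.(\h.((f h) g)))) r) h))
Step 4: (\h.((\g.(\h.((r h) g))) h))

Answer: (\h.((\g.(\h.((r h) g))) h))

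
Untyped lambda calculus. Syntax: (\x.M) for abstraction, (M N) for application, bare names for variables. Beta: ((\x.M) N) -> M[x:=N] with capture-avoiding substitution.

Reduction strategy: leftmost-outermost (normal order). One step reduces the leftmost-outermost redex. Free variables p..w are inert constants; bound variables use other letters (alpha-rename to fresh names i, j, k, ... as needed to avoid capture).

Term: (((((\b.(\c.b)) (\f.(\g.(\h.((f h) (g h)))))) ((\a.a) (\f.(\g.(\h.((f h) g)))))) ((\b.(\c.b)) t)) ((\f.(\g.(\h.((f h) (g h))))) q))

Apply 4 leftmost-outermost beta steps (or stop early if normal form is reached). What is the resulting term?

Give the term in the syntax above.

Answer: (\h.((((\b.(\c.b)) t) h) (((\f.(\g.(\h.((f h) (g h))))) q) h)))

Derivation:
Step 0: (((((\b.(\c.b)) (\f.(\g.(\h.((f h) (g h)))))) ((\a.a) (\f.(\g.(\h.((f h) g)))))) ((\b.(\c.b)) t)) ((\f.(\g.(\h.((f h) (g h))))) q))
Step 1: ((((\c.(\f.(\g.(\h.((f h) (g h)))))) ((\a.a) (\f.(\g.(\h.((f h) g)))))) ((\b.(\c.b)) t)) ((\f.(\g.(\h.((f h) (g h))))) q))
Step 2: (((\f.(\g.(\h.((f h) (g h))))) ((\b.(\c.b)) t)) ((\f.(\g.(\h.((f h) (g h))))) q))
Step 3: ((\g.(\h.((((\b.(\c.b)) t) h) (g h)))) ((\f.(\g.(\h.((f h) (g h))))) q))
Step 4: (\h.((((\b.(\c.b)) t) h) (((\f.(\g.(\h.((f h) (g h))))) q) h)))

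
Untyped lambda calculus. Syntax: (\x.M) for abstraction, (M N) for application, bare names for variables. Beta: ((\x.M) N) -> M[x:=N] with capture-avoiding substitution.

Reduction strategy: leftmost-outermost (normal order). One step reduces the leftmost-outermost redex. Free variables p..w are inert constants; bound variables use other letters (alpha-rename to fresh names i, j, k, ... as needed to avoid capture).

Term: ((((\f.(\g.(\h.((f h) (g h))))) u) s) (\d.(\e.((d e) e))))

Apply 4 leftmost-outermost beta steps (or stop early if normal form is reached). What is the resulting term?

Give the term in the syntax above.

Step 0: ((((\f.(\g.(\h.((f h) (g h))))) u) s) (\d.(\e.((d e) e))))
Step 1: (((\g.(\h.((u h) (g h)))) s) (\d.(\e.((d e) e))))
Step 2: ((\h.((u h) (s h))) (\d.(\e.((d e) e))))
Step 3: ((u (\d.(\e.((d e) e)))) (s (\d.(\e.((d e) e)))))
Step 4: (normal form reached)

Answer: ((u (\d.(\e.((d e) e)))) (s (\d.(\e.((d e) e)))))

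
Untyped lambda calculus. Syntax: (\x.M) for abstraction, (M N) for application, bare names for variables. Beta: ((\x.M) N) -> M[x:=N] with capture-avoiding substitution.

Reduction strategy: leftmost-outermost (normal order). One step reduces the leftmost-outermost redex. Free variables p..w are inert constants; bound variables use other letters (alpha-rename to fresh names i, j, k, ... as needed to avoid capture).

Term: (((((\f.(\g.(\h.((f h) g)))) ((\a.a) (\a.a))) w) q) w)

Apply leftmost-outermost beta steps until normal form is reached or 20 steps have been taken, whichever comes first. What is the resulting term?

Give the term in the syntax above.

Answer: ((q w) w)

Derivation:
Step 0: (((((\f.(\g.(\h.((f h) g)))) ((\a.a) (\a.a))) w) q) w)
Step 1: ((((\g.(\h.((((\a.a) (\a.a)) h) g))) w) q) w)
Step 2: (((\h.((((\a.a) (\a.a)) h) w)) q) w)
Step 3: (((((\a.a) (\a.a)) q) w) w)
Step 4: ((((\a.a) q) w) w)
Step 5: ((q w) w)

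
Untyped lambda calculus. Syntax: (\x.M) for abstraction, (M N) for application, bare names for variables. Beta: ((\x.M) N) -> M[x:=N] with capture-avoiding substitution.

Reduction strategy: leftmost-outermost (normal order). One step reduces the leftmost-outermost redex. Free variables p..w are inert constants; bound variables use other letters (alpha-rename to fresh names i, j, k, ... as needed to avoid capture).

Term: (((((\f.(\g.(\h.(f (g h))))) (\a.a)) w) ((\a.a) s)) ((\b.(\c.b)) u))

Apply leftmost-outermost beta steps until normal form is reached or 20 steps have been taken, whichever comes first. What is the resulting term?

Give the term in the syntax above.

Answer: ((w s) (\c.u))

Derivation:
Step 0: (((((\f.(\g.(\h.(f (g h))))) (\a.a)) w) ((\a.a) s)) ((\b.(\c.b)) u))
Step 1: ((((\g.(\h.((\a.a) (g h)))) w) ((\a.a) s)) ((\b.(\c.b)) u))
Step 2: (((\h.((\a.a) (w h))) ((\a.a) s)) ((\b.(\c.b)) u))
Step 3: (((\a.a) (w ((\a.a) s))) ((\b.(\c.b)) u))
Step 4: ((w ((\a.a) s)) ((\b.(\c.b)) u))
Step 5: ((w s) ((\b.(\c.b)) u))
Step 6: ((w s) (\c.u))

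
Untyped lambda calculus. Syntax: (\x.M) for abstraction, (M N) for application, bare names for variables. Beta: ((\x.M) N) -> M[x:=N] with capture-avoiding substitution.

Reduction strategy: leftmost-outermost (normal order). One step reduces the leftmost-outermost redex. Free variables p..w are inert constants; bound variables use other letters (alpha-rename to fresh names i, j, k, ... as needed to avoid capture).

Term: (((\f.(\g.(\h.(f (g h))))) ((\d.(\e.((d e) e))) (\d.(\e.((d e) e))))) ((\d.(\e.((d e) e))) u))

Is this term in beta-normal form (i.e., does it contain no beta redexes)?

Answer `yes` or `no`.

Term: (((\f.(\g.(\h.(f (g h))))) ((\d.(\e.((d e) e))) (\d.(\e.((d e) e))))) ((\d.(\e.((d e) e))) u))
Found 3 beta redex(es).

Answer: no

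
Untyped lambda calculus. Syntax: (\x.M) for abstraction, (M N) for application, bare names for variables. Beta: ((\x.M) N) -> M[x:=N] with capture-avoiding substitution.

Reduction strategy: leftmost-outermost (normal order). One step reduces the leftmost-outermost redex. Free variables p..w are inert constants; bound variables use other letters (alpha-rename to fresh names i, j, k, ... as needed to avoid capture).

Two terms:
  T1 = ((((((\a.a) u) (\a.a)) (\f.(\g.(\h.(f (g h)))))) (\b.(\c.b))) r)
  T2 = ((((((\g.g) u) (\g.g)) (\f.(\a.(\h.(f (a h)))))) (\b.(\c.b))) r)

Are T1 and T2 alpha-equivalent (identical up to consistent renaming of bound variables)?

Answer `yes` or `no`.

Answer: yes

Derivation:
Term 1: ((((((\a.a) u) (\a.a)) (\f.(\g.(\h.(f (g h)))))) (\b.(\c.b))) r)
Term 2: ((((((\g.g) u) (\g.g)) (\f.(\a.(\h.(f (a h)))))) (\b.(\c.b))) r)
Alpha-equivalence: compare structure up to binder renaming.
Result: True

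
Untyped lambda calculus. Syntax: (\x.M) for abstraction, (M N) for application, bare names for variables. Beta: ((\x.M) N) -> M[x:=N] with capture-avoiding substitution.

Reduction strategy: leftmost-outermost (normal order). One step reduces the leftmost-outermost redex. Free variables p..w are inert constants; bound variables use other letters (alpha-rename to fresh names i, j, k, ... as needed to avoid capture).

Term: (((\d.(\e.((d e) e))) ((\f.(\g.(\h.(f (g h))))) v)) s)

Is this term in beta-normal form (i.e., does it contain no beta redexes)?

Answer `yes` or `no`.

Answer: no

Derivation:
Term: (((\d.(\e.((d e) e))) ((\f.(\g.(\h.(f (g h))))) v)) s)
Found 2 beta redex(es).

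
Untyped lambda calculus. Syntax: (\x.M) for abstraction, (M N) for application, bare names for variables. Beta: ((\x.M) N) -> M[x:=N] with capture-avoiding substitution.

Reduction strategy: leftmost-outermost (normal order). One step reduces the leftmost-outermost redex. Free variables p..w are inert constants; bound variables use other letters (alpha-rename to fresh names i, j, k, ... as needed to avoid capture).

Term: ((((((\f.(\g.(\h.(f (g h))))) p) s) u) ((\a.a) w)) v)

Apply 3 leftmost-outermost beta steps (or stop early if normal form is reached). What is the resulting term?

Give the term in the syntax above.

Step 0: ((((((\f.(\g.(\h.(f (g h))))) p) s) u) ((\a.a) w)) v)
Step 1: (((((\g.(\h.(p (g h)))) s) u) ((\a.a) w)) v)
Step 2: ((((\h.(p (s h))) u) ((\a.a) w)) v)
Step 3: (((p (s u)) ((\a.a) w)) v)

Answer: (((p (s u)) ((\a.a) w)) v)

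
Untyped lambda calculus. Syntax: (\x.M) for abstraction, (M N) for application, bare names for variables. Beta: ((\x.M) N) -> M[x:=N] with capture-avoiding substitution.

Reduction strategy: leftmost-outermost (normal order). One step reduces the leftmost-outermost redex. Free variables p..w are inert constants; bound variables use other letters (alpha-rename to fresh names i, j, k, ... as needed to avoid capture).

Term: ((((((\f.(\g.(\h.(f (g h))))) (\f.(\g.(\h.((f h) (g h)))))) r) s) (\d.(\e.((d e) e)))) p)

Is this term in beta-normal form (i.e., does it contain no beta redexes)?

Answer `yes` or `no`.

Term: ((((((\f.(\g.(\h.(f (g h))))) (\f.(\g.(\h.((f h) (g h)))))) r) s) (\d.(\e.((d e) e)))) p)
Found 1 beta redex(es).

Answer: no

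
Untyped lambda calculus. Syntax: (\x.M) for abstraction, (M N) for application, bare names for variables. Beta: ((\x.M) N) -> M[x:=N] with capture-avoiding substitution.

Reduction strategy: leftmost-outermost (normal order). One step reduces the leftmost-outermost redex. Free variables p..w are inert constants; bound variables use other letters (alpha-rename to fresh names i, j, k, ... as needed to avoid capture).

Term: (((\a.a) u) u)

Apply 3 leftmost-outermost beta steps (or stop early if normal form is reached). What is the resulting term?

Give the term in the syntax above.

Step 0: (((\a.a) u) u)
Step 1: (u u)
Step 2: (normal form reached)

Answer: (u u)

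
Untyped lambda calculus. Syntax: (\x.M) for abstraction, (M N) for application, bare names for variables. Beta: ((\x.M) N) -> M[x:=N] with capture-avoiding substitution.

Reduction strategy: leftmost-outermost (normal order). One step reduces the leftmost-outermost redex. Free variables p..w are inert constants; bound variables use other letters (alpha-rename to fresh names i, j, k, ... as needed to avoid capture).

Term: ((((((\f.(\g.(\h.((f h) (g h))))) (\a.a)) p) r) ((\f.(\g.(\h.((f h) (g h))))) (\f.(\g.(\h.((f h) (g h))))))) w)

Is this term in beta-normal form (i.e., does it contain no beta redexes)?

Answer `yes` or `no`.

Term: ((((((\f.(\g.(\h.((f h) (g h))))) (\a.a)) p) r) ((\f.(\g.(\h.((f h) (g h))))) (\f.(\g.(\h.((f h) (g h))))))) w)
Found 2 beta redex(es).

Answer: no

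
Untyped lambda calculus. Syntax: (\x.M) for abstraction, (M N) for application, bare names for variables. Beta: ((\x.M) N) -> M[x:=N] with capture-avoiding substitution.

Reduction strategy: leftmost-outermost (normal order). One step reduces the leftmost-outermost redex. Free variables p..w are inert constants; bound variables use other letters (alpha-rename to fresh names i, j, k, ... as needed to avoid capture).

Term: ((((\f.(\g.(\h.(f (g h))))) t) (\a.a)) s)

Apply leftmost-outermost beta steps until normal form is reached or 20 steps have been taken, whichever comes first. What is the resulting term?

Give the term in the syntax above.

Answer: (t s)

Derivation:
Step 0: ((((\f.(\g.(\h.(f (g h))))) t) (\a.a)) s)
Step 1: (((\g.(\h.(t (g h)))) (\a.a)) s)
Step 2: ((\h.(t ((\a.a) h))) s)
Step 3: (t ((\a.a) s))
Step 4: (t s)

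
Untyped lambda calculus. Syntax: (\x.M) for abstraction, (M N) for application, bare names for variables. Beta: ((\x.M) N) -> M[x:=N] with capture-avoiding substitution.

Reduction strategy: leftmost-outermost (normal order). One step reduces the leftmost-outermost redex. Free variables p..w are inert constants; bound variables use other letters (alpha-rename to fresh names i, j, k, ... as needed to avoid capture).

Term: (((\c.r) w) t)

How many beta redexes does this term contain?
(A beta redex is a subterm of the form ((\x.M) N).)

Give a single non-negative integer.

Term: (((\c.r) w) t)
  Redex: ((\c.r) w)
Total redexes: 1

Answer: 1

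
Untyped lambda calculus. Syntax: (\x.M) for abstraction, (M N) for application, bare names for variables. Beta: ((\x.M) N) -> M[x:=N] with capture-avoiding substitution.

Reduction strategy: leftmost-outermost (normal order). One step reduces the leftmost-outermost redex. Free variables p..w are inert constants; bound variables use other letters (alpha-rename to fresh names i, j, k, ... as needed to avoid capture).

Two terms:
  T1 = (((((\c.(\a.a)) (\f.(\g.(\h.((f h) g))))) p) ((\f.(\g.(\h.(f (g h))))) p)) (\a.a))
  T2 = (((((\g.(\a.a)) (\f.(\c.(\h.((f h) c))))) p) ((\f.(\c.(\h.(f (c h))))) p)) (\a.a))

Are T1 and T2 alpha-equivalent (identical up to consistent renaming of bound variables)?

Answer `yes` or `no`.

Term 1: (((((\c.(\a.a)) (\f.(\g.(\h.((f h) g))))) p) ((\f.(\g.(\h.(f (g h))))) p)) (\a.a))
Term 2: (((((\g.(\a.a)) (\f.(\c.(\h.((f h) c))))) p) ((\f.(\c.(\h.(f (c h))))) p)) (\a.a))
Alpha-equivalence: compare structure up to binder renaming.
Result: True

Answer: yes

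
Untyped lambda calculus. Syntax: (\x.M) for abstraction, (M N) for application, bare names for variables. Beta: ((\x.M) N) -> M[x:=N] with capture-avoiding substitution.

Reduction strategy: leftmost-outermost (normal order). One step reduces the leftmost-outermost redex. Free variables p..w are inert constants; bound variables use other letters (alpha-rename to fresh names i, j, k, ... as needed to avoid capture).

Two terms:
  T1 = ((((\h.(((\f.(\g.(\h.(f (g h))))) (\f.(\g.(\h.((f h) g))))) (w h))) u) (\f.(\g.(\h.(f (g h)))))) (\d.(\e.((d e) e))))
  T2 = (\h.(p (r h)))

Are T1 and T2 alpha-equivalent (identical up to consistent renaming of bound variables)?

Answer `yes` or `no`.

Term 1: ((((\h.(((\f.(\g.(\h.(f (g h))))) (\f.(\g.(\h.((f h) g))))) (w h))) u) (\f.(\g.(\h.(f (g h)))))) (\d.(\e.((d e) e))))
Term 2: (\h.(p (r h)))
Alpha-equivalence: compare structure up to binder renaming.
Result: False

Answer: no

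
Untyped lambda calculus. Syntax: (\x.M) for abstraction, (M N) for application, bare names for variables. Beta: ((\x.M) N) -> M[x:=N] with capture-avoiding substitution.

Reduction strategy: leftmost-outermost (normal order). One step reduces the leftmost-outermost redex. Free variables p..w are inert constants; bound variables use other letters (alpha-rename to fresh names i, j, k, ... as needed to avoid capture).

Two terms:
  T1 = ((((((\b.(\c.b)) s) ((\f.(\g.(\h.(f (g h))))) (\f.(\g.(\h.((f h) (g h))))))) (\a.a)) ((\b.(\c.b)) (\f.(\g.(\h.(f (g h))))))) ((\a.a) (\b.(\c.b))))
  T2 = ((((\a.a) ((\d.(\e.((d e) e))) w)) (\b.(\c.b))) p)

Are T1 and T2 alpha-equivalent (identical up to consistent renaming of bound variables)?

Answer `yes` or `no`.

Term 1: ((((((\b.(\c.b)) s) ((\f.(\g.(\h.(f (g h))))) (\f.(\g.(\h.((f h) (g h))))))) (\a.a)) ((\b.(\c.b)) (\f.(\g.(\h.(f (g h))))))) ((\a.a) (\b.(\c.b))))
Term 2: ((((\a.a) ((\d.(\e.((d e) e))) w)) (\b.(\c.b))) p)
Alpha-equivalence: compare structure up to binder renaming.
Result: False

Answer: no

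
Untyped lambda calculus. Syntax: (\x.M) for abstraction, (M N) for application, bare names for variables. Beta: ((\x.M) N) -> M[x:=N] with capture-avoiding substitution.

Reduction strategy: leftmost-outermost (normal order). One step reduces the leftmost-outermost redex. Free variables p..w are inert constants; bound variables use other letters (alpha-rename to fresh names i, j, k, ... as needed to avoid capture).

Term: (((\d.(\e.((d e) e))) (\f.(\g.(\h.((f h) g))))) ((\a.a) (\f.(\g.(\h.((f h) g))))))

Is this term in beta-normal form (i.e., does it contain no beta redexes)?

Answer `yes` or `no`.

Answer: no

Derivation:
Term: (((\d.(\e.((d e) e))) (\f.(\g.(\h.((f h) g))))) ((\a.a) (\f.(\g.(\h.((f h) g))))))
Found 2 beta redex(es).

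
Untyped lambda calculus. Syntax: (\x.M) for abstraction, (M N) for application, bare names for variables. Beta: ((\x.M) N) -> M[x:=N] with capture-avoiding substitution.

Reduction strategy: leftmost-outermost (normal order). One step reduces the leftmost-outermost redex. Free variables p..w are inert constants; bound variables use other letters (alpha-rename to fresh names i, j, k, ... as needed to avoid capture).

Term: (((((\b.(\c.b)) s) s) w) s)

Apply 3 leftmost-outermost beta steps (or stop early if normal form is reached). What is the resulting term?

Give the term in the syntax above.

Answer: ((s w) s)

Derivation:
Step 0: (((((\b.(\c.b)) s) s) w) s)
Step 1: ((((\c.s) s) w) s)
Step 2: ((s w) s)
Step 3: (normal form reached)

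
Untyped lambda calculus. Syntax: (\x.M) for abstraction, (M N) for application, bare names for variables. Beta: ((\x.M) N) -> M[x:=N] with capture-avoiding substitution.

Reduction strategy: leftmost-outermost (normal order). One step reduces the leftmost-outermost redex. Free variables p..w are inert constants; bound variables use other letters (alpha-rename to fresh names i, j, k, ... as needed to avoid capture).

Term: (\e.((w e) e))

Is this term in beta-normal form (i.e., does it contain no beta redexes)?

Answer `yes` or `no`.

Term: (\e.((w e) e))
No beta redexes found.

Answer: yes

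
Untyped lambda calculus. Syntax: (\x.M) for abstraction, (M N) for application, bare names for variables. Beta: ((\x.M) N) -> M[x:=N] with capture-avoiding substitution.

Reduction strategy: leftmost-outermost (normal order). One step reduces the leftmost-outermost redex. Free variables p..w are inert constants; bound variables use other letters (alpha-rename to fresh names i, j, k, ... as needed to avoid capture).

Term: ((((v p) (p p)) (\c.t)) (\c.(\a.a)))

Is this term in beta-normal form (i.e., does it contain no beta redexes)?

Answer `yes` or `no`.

Answer: yes

Derivation:
Term: ((((v p) (p p)) (\c.t)) (\c.(\a.a)))
No beta redexes found.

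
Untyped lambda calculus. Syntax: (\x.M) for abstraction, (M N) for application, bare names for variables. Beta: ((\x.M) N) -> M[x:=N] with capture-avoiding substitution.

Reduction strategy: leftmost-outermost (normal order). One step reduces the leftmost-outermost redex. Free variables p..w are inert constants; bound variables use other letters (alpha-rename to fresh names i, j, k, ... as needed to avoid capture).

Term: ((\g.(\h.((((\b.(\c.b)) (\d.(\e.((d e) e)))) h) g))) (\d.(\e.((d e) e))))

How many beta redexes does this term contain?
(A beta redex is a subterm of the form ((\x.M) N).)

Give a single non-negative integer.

Answer: 2

Derivation:
Term: ((\g.(\h.((((\b.(\c.b)) (\d.(\e.((d e) e)))) h) g))) (\d.(\e.((d e) e))))
  Redex: ((\g.(\h.((((\b.(\c.b)) (\d.(\e.((d e) e)))) h) g))) (\d.(\e.((d e) e))))
  Redex: ((\b.(\c.b)) (\d.(\e.((d e) e))))
Total redexes: 2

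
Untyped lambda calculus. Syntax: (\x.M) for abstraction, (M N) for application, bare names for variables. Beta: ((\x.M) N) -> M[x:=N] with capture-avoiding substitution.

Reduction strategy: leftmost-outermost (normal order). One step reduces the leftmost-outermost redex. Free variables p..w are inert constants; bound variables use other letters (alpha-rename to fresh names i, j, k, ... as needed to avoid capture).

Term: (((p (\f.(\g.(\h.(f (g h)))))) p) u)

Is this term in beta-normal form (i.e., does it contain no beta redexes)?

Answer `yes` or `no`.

Term: (((p (\f.(\g.(\h.(f (g h)))))) p) u)
No beta redexes found.

Answer: yes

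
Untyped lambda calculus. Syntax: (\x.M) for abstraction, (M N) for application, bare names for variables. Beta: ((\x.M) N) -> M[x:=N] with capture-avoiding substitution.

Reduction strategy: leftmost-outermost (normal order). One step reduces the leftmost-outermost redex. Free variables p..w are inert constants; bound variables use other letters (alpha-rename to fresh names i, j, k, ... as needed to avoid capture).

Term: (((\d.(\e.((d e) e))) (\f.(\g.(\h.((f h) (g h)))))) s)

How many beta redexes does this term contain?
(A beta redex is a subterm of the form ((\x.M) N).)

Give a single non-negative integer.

Answer: 1

Derivation:
Term: (((\d.(\e.((d e) e))) (\f.(\g.(\h.((f h) (g h)))))) s)
  Redex: ((\d.(\e.((d e) e))) (\f.(\g.(\h.((f h) (g h))))))
Total redexes: 1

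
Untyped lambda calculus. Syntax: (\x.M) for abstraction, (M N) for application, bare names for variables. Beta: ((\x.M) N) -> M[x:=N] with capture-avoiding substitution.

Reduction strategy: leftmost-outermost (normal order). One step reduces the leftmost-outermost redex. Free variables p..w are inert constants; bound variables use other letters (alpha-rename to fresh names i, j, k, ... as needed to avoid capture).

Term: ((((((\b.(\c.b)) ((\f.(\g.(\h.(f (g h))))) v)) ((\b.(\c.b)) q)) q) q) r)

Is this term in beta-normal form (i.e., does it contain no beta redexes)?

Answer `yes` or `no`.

Term: ((((((\b.(\c.b)) ((\f.(\g.(\h.(f (g h))))) v)) ((\b.(\c.b)) q)) q) q) r)
Found 3 beta redex(es).

Answer: no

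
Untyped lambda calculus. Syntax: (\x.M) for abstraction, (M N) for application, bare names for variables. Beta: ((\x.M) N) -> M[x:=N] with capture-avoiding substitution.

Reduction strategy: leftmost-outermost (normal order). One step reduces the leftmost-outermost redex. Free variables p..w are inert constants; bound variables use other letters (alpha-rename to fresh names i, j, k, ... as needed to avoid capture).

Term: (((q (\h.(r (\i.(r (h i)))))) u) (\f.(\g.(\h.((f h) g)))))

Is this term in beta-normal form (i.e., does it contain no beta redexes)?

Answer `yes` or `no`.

Answer: yes

Derivation:
Term: (((q (\h.(r (\i.(r (h i)))))) u) (\f.(\g.(\h.((f h) g)))))
No beta redexes found.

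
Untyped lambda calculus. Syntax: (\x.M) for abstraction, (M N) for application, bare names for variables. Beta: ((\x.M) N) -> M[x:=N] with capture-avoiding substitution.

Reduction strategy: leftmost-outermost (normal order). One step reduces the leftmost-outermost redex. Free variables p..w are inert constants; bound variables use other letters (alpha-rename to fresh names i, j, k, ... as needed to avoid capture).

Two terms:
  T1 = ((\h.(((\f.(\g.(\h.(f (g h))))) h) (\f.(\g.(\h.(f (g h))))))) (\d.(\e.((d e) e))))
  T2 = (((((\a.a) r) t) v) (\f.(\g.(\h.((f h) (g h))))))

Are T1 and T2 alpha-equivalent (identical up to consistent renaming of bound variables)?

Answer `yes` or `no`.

Answer: no

Derivation:
Term 1: ((\h.(((\f.(\g.(\h.(f (g h))))) h) (\f.(\g.(\h.(f (g h))))))) (\d.(\e.((d e) e))))
Term 2: (((((\a.a) r) t) v) (\f.(\g.(\h.((f h) (g h))))))
Alpha-equivalence: compare structure up to binder renaming.
Result: False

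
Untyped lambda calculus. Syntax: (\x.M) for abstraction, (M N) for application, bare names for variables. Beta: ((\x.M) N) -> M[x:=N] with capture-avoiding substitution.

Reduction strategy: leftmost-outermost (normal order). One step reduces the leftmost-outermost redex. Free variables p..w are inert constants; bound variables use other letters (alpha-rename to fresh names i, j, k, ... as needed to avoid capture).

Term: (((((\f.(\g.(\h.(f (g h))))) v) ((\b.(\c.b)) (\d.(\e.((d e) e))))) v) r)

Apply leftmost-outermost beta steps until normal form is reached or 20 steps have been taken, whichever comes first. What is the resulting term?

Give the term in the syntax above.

Step 0: (((((\f.(\g.(\h.(f (g h))))) v) ((\b.(\c.b)) (\d.(\e.((d e) e))))) v) r)
Step 1: ((((\g.(\h.(v (g h)))) ((\b.(\c.b)) (\d.(\e.((d e) e))))) v) r)
Step 2: (((\h.(v (((\b.(\c.b)) (\d.(\e.((d e) e)))) h))) v) r)
Step 3: ((v (((\b.(\c.b)) (\d.(\e.((d e) e)))) v)) r)
Step 4: ((v ((\c.(\d.(\e.((d e) e)))) v)) r)
Step 5: ((v (\d.(\e.((d e) e)))) r)

Answer: ((v (\d.(\e.((d e) e)))) r)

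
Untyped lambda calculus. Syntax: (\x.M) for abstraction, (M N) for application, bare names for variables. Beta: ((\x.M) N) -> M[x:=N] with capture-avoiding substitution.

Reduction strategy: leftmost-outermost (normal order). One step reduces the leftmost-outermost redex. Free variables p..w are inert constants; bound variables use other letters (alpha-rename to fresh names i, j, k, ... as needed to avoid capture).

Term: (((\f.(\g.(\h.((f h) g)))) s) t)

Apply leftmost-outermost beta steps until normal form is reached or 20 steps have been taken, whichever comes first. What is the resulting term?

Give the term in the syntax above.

Answer: (\h.((s h) t))

Derivation:
Step 0: (((\f.(\g.(\h.((f h) g)))) s) t)
Step 1: ((\g.(\h.((s h) g))) t)
Step 2: (\h.((s h) t))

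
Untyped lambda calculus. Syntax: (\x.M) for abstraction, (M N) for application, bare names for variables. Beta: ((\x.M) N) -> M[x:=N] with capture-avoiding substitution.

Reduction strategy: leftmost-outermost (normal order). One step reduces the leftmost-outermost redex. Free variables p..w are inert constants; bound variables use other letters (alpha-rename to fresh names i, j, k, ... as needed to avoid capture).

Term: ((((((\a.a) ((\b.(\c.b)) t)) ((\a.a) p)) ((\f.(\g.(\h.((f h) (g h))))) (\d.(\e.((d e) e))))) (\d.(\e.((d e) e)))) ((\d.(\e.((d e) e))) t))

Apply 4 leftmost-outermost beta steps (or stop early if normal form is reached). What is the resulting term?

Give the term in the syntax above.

Answer: (((t (\g.(\h.(((\d.(\e.((d e) e))) h) (g h))))) (\d.(\e.((d e) e)))) ((\d.(\e.((d e) e))) t))

Derivation:
Step 0: ((((((\a.a) ((\b.(\c.b)) t)) ((\a.a) p)) ((\f.(\g.(\h.((f h) (g h))))) (\d.(\e.((d e) e))))) (\d.(\e.((d e) e)))) ((\d.(\e.((d e) e))) t))
Step 1: ((((((\b.(\c.b)) t) ((\a.a) p)) ((\f.(\g.(\h.((f h) (g h))))) (\d.(\e.((d e) e))))) (\d.(\e.((d e) e)))) ((\d.(\e.((d e) e))) t))
Step 2: (((((\c.t) ((\a.a) p)) ((\f.(\g.(\h.((f h) (g h))))) (\d.(\e.((d e) e))))) (\d.(\e.((d e) e)))) ((\d.(\e.((d e) e))) t))
Step 3: (((t ((\f.(\g.(\h.((f h) (g h))))) (\d.(\e.((d e) e))))) (\d.(\e.((d e) e)))) ((\d.(\e.((d e) e))) t))
Step 4: (((t (\g.(\h.(((\d.(\e.((d e) e))) h) (g h))))) (\d.(\e.((d e) e)))) ((\d.(\e.((d e) e))) t))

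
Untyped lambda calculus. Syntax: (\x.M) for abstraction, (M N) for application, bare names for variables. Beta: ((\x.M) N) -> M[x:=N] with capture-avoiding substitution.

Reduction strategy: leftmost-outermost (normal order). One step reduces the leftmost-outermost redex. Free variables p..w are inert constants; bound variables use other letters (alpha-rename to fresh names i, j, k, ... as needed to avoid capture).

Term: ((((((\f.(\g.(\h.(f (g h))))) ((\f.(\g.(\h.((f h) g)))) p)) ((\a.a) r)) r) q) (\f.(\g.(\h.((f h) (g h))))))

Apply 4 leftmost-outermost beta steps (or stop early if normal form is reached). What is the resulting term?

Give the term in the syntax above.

Answer: ((((\g.(\h.((p h) g))) (((\a.a) r) r)) q) (\f.(\g.(\h.((f h) (g h))))))

Derivation:
Step 0: ((((((\f.(\g.(\h.(f (g h))))) ((\f.(\g.(\h.((f h) g)))) p)) ((\a.a) r)) r) q) (\f.(\g.(\h.((f h) (g h))))))
Step 1: (((((\g.(\h.(((\f.(\g.(\h.((f h) g)))) p) (g h)))) ((\a.a) r)) r) q) (\f.(\g.(\h.((f h) (g h))))))
Step 2: ((((\h.(((\f.(\g.(\h.((f h) g)))) p) (((\a.a) r) h))) r) q) (\f.(\g.(\h.((f h) (g h))))))
Step 3: (((((\f.(\g.(\h.((f h) g)))) p) (((\a.a) r) r)) q) (\f.(\g.(\h.((f h) (g h))))))
Step 4: ((((\g.(\h.((p h) g))) (((\a.a) r) r)) q) (\f.(\g.(\h.((f h) (g h))))))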